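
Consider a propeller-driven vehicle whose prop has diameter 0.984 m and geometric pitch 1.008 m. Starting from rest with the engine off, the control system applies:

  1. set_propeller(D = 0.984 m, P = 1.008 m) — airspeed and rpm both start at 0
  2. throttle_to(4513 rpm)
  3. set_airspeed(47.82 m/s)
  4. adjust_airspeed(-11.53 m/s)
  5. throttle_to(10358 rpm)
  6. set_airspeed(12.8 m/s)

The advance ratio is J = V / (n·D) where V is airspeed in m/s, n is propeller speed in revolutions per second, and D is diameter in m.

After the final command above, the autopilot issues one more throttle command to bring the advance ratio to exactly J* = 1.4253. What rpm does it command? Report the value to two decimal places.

set_propeller: D = 0.984 m, P = 1.008 m (p = P/D = 1.024390); state ← (V=0, rpm=0)
throttle_to(4513): rpm ← 4513
set_airspeed(47.82): V ← 47.82 m/s
adjust_airspeed(-11.53): V ← 47.82 -11.53 = 36.29 m/s
throttle_to(10358): rpm ← 10358
set_airspeed(12.8): V ← 12.8 m/s
final state: V = 12.8 m/s, rpm = 10358 → n = rpm/60 = 172.633333 rev/s
target J* = 1.4253; solve J* = V/(n·D) for n: n = V/(J*·D) = 12.8/(1.4253 × 0.984) = 9.126591 rev/s
rpm = 60·n = 547.595457

rpm = 547.60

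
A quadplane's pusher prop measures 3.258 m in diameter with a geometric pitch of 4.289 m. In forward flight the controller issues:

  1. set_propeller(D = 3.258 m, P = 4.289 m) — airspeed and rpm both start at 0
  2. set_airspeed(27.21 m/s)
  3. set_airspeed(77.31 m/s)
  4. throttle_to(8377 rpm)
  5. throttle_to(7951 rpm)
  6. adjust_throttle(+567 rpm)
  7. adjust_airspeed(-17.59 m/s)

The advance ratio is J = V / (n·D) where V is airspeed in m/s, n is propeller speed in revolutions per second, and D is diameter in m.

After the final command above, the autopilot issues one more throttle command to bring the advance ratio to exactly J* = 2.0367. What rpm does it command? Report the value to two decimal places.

set_propeller: D = 3.258 m, P = 4.289 m (p = P/D = 1.316452); state ← (V=0, rpm=0)
set_airspeed(27.21): V ← 27.21 m/s
set_airspeed(77.31): V ← 77.31 m/s
throttle_to(8377): rpm ← 8377
throttle_to(7951): rpm ← 7951
adjust_throttle(+567): rpm ← 7951 +567 = 8518
adjust_airspeed(-17.59): V ← 77.31 -17.59 = 59.72 m/s
final state: V = 59.72 m/s, rpm = 8518 → n = rpm/60 = 141.966667 rev/s
target J* = 2.0367; solve J* = V/(n·D) for n: n = V/(J*·D) = 59.72/(2.0367 × 3.258) = 8.999982 rev/s
rpm = 60·n = 539.998938

rpm = 540.00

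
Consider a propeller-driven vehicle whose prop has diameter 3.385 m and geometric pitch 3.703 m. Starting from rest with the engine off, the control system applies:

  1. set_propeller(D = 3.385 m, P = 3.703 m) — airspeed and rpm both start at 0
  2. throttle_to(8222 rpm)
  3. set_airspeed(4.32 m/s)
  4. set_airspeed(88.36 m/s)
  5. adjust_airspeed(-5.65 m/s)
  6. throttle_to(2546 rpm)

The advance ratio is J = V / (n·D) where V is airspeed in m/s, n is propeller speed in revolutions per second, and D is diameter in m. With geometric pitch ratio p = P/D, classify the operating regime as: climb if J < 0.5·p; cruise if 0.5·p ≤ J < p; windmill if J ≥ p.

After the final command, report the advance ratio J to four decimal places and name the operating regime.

J = 0.5758, regime = cruise

set_propeller: D = 3.385 m, P = 3.703 m (p = P/D = 1.093944); state ← (V=0, rpm=0)
throttle_to(8222): rpm ← 8222
set_airspeed(4.32): V ← 4.32 m/s
set_airspeed(88.36): V ← 88.36 m/s
adjust_airspeed(-5.65): V ← 88.36 -5.65 = 82.71 m/s
throttle_to(2546): rpm ← 2546
final state: V = 82.71 m/s, rpm = 2546 → n = rpm/60 = 42.433333 rev/s
J = V / (n·D) = 82.71 / (42.433333 × 3.385) = 0.575827
regime bands: climb J<0.5470 | cruise [0.5470, 1.0939) | windmill J≥1.0939
J = 0.5758 → cruise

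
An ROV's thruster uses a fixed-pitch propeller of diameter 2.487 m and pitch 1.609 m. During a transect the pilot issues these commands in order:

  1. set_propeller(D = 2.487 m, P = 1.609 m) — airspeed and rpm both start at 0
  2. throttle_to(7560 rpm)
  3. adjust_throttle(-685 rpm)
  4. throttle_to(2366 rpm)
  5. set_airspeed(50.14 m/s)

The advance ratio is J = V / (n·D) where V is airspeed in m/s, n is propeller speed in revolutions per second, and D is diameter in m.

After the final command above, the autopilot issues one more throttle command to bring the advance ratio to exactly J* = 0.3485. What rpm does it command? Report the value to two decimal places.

set_propeller: D = 2.487 m, P = 1.609 m (p = P/D = 0.646964); state ← (V=0, rpm=0)
throttle_to(7560): rpm ← 7560
adjust_throttle(-685): rpm ← 7560 -685 = 6875
throttle_to(2366): rpm ← 2366
set_airspeed(50.14): V ← 50.14 m/s
final state: V = 50.14 m/s, rpm = 2366 → n = rpm/60 = 39.433333 rev/s
target J* = 0.3485; solve J* = V/(n·D) for n: n = V/(J*·D) = 50.14/(0.3485 × 2.487) = 57.850320 rev/s
rpm = 60·n = 3471.019171

rpm = 3471.02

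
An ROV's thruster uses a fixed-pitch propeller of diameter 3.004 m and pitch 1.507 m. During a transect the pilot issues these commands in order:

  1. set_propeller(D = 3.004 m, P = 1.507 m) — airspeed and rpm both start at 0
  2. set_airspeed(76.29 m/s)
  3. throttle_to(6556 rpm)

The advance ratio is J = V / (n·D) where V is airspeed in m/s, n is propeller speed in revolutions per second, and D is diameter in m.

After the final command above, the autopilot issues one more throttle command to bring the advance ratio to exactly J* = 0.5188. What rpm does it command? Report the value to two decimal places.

rpm = 2937.10

set_propeller: D = 3.004 m, P = 1.507 m (p = P/D = 0.501664); state ← (V=0, rpm=0)
set_airspeed(76.29): V ← 76.29 m/s
throttle_to(6556): rpm ← 6556
final state: V = 76.29 m/s, rpm = 6556 → n = rpm/60 = 109.266667 rev/s
target J* = 0.5188; solve J* = V/(n·D) for n: n = V/(J*·D) = 76.29/(0.5188 × 3.004) = 48.951693 rev/s
rpm = 60·n = 2937.101598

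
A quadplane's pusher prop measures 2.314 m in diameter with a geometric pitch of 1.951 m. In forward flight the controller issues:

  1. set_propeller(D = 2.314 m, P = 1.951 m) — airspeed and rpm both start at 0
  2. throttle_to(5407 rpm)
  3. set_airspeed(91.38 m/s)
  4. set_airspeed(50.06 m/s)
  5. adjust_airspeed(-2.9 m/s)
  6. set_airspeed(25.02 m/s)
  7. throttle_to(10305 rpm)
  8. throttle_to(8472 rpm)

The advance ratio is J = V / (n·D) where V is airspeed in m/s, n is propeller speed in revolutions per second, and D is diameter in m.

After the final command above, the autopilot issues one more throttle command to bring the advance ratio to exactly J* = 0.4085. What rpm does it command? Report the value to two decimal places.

rpm = 1588.12

set_propeller: D = 2.314 m, P = 1.951 m (p = P/D = 0.843129); state ← (V=0, rpm=0)
throttle_to(5407): rpm ← 5407
set_airspeed(91.38): V ← 91.38 m/s
set_airspeed(50.06): V ← 50.06 m/s
adjust_airspeed(-2.9): V ← 50.06 -2.9 = 47.16 m/s
set_airspeed(25.02): V ← 25.02 m/s
throttle_to(10305): rpm ← 10305
throttle_to(8472): rpm ← 8472
final state: V = 25.02 m/s, rpm = 8472 → n = rpm/60 = 141.200000 rev/s
target J* = 0.4085; solve J* = V/(n·D) for n: n = V/(J*·D) = 25.02/(0.4085 × 2.314) = 26.468656 rev/s
rpm = 60·n = 1588.119361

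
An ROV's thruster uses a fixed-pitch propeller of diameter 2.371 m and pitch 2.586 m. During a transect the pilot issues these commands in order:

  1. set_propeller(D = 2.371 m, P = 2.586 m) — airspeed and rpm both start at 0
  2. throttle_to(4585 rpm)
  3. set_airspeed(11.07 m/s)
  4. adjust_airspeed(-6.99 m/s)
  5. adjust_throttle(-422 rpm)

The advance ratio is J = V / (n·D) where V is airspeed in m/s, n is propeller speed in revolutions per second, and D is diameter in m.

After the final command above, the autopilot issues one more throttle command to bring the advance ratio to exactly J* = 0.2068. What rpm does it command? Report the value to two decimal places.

set_propeller: D = 2.371 m, P = 2.586 m (p = P/D = 1.090679); state ← (V=0, rpm=0)
throttle_to(4585): rpm ← 4585
set_airspeed(11.07): V ← 11.07 m/s
adjust_airspeed(-6.99): V ← 11.07 -6.99 = 4.08 m/s
adjust_throttle(-422): rpm ← 4585 -422 = 4163
final state: V = 4.08 m/s, rpm = 4163 → n = rpm/60 = 69.383333 rev/s
target J* = 0.2068; solve J* = V/(n·D) for n: n = V/(J*·D) = 4.08/(0.2068 × 2.371) = 8.321049 rev/s
rpm = 60·n = 499.262935

rpm = 499.26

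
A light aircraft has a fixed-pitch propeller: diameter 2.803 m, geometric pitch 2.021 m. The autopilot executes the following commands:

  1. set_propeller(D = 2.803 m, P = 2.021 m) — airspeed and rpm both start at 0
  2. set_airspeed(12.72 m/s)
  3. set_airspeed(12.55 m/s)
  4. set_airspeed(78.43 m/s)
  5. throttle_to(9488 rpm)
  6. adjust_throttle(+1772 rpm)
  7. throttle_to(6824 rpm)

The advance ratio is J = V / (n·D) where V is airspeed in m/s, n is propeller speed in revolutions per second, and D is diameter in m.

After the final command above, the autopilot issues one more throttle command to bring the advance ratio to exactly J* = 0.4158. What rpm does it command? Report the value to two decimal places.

rpm = 4037.62

set_propeller: D = 2.803 m, P = 2.021 m (p = P/D = 0.721013); state ← (V=0, rpm=0)
set_airspeed(12.72): V ← 12.72 m/s
set_airspeed(12.55): V ← 12.55 m/s
set_airspeed(78.43): V ← 78.43 m/s
throttle_to(9488): rpm ← 9488
adjust_throttle(+1772): rpm ← 9488 +1772 = 11260
throttle_to(6824): rpm ← 6824
final state: V = 78.43 m/s, rpm = 6824 → n = rpm/60 = 113.733333 rev/s
target J* = 0.4158; solve J* = V/(n·D) for n: n = V/(J*·D) = 78.43/(0.4158 × 2.803) = 67.293735 rev/s
rpm = 60·n = 4037.624088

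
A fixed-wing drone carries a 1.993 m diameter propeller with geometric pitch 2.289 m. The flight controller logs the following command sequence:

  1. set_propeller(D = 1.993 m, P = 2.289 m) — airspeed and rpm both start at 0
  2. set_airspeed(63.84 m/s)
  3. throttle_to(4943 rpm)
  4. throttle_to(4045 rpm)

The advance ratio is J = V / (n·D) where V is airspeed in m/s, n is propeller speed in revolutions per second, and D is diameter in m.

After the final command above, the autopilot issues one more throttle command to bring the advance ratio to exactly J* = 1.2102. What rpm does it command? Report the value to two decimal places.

set_propeller: D = 1.993 m, P = 2.289 m (p = P/D = 1.148520); state ← (V=0, rpm=0)
set_airspeed(63.84): V ← 63.84 m/s
throttle_to(4943): rpm ← 4943
throttle_to(4045): rpm ← 4045
final state: V = 63.84 m/s, rpm = 4045 → n = rpm/60 = 67.416667 rev/s
target J* = 1.2102; solve J* = V/(n·D) for n: n = V/(J*·D) = 63.84/(1.2102 × 1.993) = 26.468445 rev/s
rpm = 60·n = 1588.106713

rpm = 1588.11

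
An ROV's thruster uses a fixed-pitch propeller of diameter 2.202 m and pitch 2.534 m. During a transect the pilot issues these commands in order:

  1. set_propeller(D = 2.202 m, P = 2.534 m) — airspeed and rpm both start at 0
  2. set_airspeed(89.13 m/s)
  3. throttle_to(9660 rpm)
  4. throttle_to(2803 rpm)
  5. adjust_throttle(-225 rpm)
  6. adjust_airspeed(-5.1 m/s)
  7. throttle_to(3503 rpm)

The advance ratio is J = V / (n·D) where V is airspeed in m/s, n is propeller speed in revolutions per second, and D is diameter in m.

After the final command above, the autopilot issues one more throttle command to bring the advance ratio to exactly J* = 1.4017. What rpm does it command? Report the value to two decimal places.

rpm = 1633.48

set_propeller: D = 2.202 m, P = 2.534 m (p = P/D = 1.150772); state ← (V=0, rpm=0)
set_airspeed(89.13): V ← 89.13 m/s
throttle_to(9660): rpm ← 9660
throttle_to(2803): rpm ← 2803
adjust_throttle(-225): rpm ← 2803 -225 = 2578
adjust_airspeed(-5.1): V ← 89.13 -5.1 = 84.03 m/s
throttle_to(3503): rpm ← 3503
final state: V = 84.03 m/s, rpm = 3503 → n = rpm/60 = 58.383333 rev/s
target J* = 1.4017; solve J* = V/(n·D) for n: n = V/(J*·D) = 84.03/(1.4017 × 2.202) = 27.224629 rev/s
rpm = 60·n = 1633.477760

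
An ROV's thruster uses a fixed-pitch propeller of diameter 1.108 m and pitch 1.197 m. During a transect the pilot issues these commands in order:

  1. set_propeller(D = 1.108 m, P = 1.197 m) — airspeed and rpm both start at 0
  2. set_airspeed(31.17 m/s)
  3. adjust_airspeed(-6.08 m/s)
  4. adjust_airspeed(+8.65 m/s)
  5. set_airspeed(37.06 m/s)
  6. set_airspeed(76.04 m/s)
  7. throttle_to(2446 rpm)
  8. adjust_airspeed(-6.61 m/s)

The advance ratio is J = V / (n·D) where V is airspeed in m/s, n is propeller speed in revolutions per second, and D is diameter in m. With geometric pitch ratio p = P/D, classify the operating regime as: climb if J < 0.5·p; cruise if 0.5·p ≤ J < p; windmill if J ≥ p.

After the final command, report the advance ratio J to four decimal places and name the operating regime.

J = 1.5371, regime = windmill

set_propeller: D = 1.108 m, P = 1.197 m (p = P/D = 1.080325); state ← (V=0, rpm=0)
set_airspeed(31.17): V ← 31.17 m/s
adjust_airspeed(-6.08): V ← 31.17 -6.08 = 25.09 m/s
adjust_airspeed(+8.65): V ← 25.09 +8.65 = 33.74 m/s
set_airspeed(37.06): V ← 37.06 m/s
set_airspeed(76.04): V ← 76.04 m/s
throttle_to(2446): rpm ← 2446
adjust_airspeed(-6.61): V ← 76.04 -6.61 = 69.43 m/s
final state: V = 69.43 m/s, rpm = 2446 → n = rpm/60 = 40.766667 rev/s
J = V / (n·D) = 69.43 / (40.766667 × 1.108) = 1.537100
regime bands: climb J<0.5402 | cruise [0.5402, 1.0803) | windmill J≥1.0803
J = 1.5371 → windmill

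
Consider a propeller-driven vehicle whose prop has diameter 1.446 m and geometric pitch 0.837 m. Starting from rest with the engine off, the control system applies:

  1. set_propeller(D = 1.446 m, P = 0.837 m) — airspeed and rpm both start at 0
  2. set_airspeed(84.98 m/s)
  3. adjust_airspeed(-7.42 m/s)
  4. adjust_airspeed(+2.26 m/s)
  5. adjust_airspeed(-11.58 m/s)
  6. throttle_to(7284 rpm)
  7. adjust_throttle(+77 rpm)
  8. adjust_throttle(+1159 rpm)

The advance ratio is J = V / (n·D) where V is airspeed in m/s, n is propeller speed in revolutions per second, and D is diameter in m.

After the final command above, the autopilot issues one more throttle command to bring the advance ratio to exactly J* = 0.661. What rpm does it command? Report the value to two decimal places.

rpm = 4283.71

set_propeller: D = 1.446 m, P = 0.837 m (p = P/D = 0.578838); state ← (V=0, rpm=0)
set_airspeed(84.98): V ← 84.98 m/s
adjust_airspeed(-7.42): V ← 84.98 -7.42 = 77.56 m/s
adjust_airspeed(+2.26): V ← 77.56 +2.26 = 79.82 m/s
adjust_airspeed(-11.58): V ← 79.82 -11.58 = 68.24 m/s
throttle_to(7284): rpm ← 7284
adjust_throttle(+77): rpm ← 7284 +77 = 7361
adjust_throttle(+1159): rpm ← 7361 +1159 = 8520
final state: V = 68.24 m/s, rpm = 8520 → n = rpm/60 = 142.000000 rev/s
target J* = 0.661; solve J* = V/(n·D) for n: n = V/(J*·D) = 68.24/(0.661 × 1.446) = 71.395241 rev/s
rpm = 60·n = 4283.714478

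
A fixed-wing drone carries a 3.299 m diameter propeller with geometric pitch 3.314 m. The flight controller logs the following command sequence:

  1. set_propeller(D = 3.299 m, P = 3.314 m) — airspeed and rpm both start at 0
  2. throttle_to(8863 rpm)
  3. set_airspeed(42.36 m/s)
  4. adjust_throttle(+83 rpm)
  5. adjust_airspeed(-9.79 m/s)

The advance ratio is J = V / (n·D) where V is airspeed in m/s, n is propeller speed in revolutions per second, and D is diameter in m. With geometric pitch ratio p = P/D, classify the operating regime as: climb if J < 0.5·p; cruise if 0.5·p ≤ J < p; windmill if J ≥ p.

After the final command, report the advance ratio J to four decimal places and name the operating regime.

J = 0.0662, regime = climb

set_propeller: D = 3.299 m, P = 3.314 m (p = P/D = 1.004547); state ← (V=0, rpm=0)
throttle_to(8863): rpm ← 8863
set_airspeed(42.36): V ← 42.36 m/s
adjust_throttle(+83): rpm ← 8863 +83 = 8946
adjust_airspeed(-9.79): V ← 42.36 -9.79 = 32.57 m/s
final state: V = 32.57 m/s, rpm = 8946 → n = rpm/60 = 149.100000 rev/s
J = V / (n·D) = 32.57 / (149.100000 × 3.299) = 0.066215
regime bands: climb J<0.5023 | cruise [0.5023, 1.0045) | windmill J≥1.0045
J = 0.0662 → climb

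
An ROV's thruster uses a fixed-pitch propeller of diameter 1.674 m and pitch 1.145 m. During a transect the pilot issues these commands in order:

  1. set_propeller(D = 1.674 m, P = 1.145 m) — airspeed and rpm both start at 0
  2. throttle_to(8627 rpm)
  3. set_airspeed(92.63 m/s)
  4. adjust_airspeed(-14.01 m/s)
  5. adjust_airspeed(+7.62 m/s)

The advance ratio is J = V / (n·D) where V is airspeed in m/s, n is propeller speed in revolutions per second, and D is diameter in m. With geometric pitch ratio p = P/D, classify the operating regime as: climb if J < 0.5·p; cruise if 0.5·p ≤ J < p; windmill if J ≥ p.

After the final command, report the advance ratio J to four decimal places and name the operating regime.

set_propeller: D = 1.674 m, P = 1.145 m (p = P/D = 0.683990); state ← (V=0, rpm=0)
throttle_to(8627): rpm ← 8627
set_airspeed(92.63): V ← 92.63 m/s
adjust_airspeed(-14.01): V ← 92.63 -14.01 = 78.62 m/s
adjust_airspeed(+7.62): V ← 78.62 +7.62 = 86.24 m/s
final state: V = 86.24 m/s, rpm = 8627 → n = rpm/60 = 143.783333 rev/s
J = V / (n·D) = 86.24 / (143.783333 × 1.674) = 0.358298
regime bands: climb J<0.3420 | cruise [0.3420, 0.6840) | windmill J≥0.6840
J = 0.3583 → cruise

J = 0.3583, regime = cruise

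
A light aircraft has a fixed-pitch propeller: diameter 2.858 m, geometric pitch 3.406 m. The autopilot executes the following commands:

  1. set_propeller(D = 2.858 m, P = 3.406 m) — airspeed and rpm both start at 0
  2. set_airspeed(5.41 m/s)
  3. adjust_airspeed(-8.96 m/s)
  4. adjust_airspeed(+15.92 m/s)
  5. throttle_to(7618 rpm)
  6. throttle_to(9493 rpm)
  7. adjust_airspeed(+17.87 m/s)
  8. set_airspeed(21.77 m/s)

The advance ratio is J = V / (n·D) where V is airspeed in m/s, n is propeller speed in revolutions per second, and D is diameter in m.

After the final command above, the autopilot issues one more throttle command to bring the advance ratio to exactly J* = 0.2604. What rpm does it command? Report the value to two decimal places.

set_propeller: D = 2.858 m, P = 3.406 m (p = P/D = 1.191742); state ← (V=0, rpm=0)
set_airspeed(5.41): V ← 5.41 m/s
adjust_airspeed(-8.96): V ← 5.41 -8.96 = -3.55 m/s
adjust_airspeed(+15.92): V ← -3.55 +15.92 = 12.37 m/s
throttle_to(7618): rpm ← 7618
throttle_to(9493): rpm ← 9493
adjust_airspeed(+17.87): V ← 12.37 +17.87 = 30.24 m/s
set_airspeed(21.77): V ← 21.77 m/s
final state: V = 21.77 m/s, rpm = 9493 → n = rpm/60 = 158.216667 rev/s
target J* = 0.2604; solve J* = V/(n·D) for n: n = V/(J*·D) = 21.77/(0.2604 × 2.858) = 29.251977 rev/s
rpm = 60·n = 1755.118626

rpm = 1755.12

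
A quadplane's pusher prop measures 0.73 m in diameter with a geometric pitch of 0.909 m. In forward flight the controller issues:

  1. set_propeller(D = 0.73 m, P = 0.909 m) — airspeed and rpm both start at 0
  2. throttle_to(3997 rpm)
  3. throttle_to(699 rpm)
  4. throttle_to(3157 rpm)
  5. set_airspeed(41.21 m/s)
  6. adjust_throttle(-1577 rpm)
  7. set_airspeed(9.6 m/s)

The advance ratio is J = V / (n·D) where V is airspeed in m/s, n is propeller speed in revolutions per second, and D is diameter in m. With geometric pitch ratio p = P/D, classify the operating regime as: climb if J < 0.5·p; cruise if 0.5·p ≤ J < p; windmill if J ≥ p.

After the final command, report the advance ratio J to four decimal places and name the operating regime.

set_propeller: D = 0.73 m, P = 0.909 m (p = P/D = 1.245205); state ← (V=0, rpm=0)
throttle_to(3997): rpm ← 3997
throttle_to(699): rpm ← 699
throttle_to(3157): rpm ← 3157
set_airspeed(41.21): V ← 41.21 m/s
adjust_throttle(-1577): rpm ← 3157 -1577 = 1580
set_airspeed(9.6): V ← 9.6 m/s
final state: V = 9.6 m/s, rpm = 1580 → n = rpm/60 = 26.333333 rev/s
J = V / (n·D) = 9.6 / (26.333333 × 0.73) = 0.499393
regime bands: climb J<0.6226 | cruise [0.6226, 1.2452) | windmill J≥1.2452
J = 0.4994 → climb

J = 0.4994, regime = climb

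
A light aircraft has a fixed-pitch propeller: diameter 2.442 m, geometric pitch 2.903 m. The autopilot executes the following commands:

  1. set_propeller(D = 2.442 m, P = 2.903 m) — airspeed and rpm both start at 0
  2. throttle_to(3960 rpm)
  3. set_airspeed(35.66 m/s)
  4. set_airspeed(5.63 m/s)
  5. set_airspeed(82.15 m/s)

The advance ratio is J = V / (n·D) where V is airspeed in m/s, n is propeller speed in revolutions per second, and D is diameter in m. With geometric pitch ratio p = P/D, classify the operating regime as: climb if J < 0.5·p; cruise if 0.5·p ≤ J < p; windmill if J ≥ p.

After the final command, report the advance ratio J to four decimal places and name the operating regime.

set_propeller: D = 2.442 m, P = 2.903 m (p = P/D = 1.188780); state ← (V=0, rpm=0)
throttle_to(3960): rpm ← 3960
set_airspeed(35.66): V ← 35.66 m/s
set_airspeed(5.63): V ← 5.63 m/s
set_airspeed(82.15): V ← 82.15 m/s
final state: V = 82.15 m/s, rpm = 3960 → n = rpm/60 = 66.000000 rev/s
J = V / (n·D) = 82.15 / (66.000000 × 2.442) = 0.509704
regime bands: climb J<0.5944 | cruise [0.5944, 1.1888) | windmill J≥1.1888
J = 0.5097 → climb

J = 0.5097, regime = climb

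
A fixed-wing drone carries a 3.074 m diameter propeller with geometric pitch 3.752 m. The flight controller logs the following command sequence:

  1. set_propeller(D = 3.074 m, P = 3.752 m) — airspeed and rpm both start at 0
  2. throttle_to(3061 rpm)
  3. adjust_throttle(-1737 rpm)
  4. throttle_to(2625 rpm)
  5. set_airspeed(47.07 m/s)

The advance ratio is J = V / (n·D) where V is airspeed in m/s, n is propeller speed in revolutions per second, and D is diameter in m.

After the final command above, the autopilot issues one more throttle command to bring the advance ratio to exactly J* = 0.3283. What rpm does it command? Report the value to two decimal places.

rpm = 2798.47

set_propeller: D = 3.074 m, P = 3.752 m (p = P/D = 1.220560); state ← (V=0, rpm=0)
throttle_to(3061): rpm ← 3061
adjust_throttle(-1737): rpm ← 3061 -1737 = 1324
throttle_to(2625): rpm ← 2625
set_airspeed(47.07): V ← 47.07 m/s
final state: V = 47.07 m/s, rpm = 2625 → n = rpm/60 = 43.750000 rev/s
target J* = 0.3283; solve J* = V/(n·D) for n: n = V/(J*·D) = 47.07/(0.3283 × 3.074) = 46.641172 rev/s
rpm = 60·n = 2798.470304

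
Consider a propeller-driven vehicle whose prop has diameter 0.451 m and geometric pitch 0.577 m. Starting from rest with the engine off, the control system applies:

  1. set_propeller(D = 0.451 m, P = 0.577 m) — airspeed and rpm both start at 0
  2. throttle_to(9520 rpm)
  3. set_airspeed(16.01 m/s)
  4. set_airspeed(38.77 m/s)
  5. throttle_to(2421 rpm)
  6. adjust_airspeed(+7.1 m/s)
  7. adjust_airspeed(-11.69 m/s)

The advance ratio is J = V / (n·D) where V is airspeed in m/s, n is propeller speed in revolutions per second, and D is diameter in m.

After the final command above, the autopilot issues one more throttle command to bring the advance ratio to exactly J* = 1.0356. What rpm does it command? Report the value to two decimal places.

rpm = 4390.91

set_propeller: D = 0.451 m, P = 0.577 m (p = P/D = 1.279379); state ← (V=0, rpm=0)
throttle_to(9520): rpm ← 9520
set_airspeed(16.01): V ← 16.01 m/s
set_airspeed(38.77): V ← 38.77 m/s
throttle_to(2421): rpm ← 2421
adjust_airspeed(+7.1): V ← 38.77 +7.1 = 45.87 m/s
adjust_airspeed(-11.69): V ← 45.87 -11.69 = 34.18 m/s
final state: V = 34.18 m/s, rpm = 2421 → n = rpm/60 = 40.350000 rev/s
target J* = 1.0356; solve J* = V/(n·D) for n: n = V/(J*·D) = 34.18/(1.0356 × 0.451) = 73.181865 rev/s
rpm = 60·n = 4390.911917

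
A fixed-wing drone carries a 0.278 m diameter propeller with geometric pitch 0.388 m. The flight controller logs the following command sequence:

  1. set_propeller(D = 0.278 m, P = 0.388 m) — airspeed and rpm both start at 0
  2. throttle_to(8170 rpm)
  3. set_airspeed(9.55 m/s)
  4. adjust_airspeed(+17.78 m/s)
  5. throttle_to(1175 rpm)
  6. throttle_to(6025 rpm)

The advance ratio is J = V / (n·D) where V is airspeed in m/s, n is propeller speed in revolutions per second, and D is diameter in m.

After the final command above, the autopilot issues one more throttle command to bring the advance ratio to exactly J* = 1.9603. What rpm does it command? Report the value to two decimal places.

rpm = 3009.01

set_propeller: D = 0.278 m, P = 0.388 m (p = P/D = 1.395683); state ← (V=0, rpm=0)
throttle_to(8170): rpm ← 8170
set_airspeed(9.55): V ← 9.55 m/s
adjust_airspeed(+17.78): V ← 9.55 +17.78 = 27.33 m/s
throttle_to(1175): rpm ← 1175
throttle_to(6025): rpm ← 6025
final state: V = 27.33 m/s, rpm = 6025 → n = rpm/60 = 100.416667 rev/s
target J* = 1.9603; solve J* = V/(n·D) for n: n = V/(J*·D) = 27.33/(1.9603 × 0.278) = 50.150157 rev/s
rpm = 60·n = 3009.009412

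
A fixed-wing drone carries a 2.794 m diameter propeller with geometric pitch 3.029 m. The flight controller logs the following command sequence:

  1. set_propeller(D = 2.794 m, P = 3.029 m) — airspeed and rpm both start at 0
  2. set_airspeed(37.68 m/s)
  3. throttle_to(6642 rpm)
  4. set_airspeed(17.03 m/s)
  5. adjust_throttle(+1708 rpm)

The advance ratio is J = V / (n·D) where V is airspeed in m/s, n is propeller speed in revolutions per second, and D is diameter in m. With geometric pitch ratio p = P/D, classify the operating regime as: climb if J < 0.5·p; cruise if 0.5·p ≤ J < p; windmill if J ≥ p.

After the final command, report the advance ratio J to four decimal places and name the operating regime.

set_propeller: D = 2.794 m, P = 3.029 m (p = P/D = 1.084109); state ← (V=0, rpm=0)
set_airspeed(37.68): V ← 37.68 m/s
throttle_to(6642): rpm ← 6642
set_airspeed(17.03): V ← 17.03 m/s
adjust_throttle(+1708): rpm ← 6642 +1708 = 8350
final state: V = 17.03 m/s, rpm = 8350 → n = rpm/60 = 139.166667 rev/s
J = V / (n·D) = 17.03 / (139.166667 × 2.794) = 0.043798
regime bands: climb J<0.5421 | cruise [0.5421, 1.0841) | windmill J≥1.0841
J = 0.0438 → climb

J = 0.0438, regime = climb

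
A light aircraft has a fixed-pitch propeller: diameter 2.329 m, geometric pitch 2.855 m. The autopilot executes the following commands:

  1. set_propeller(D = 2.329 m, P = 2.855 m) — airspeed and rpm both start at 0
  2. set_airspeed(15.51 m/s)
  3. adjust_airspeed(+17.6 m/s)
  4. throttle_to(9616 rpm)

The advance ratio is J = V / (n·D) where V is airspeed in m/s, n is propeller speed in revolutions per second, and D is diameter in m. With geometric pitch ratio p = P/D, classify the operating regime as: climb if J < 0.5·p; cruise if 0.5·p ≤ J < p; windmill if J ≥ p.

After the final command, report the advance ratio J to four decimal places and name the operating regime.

J = 0.0887, regime = climb

set_propeller: D = 2.329 m, P = 2.855 m (p = P/D = 1.225848); state ← (V=0, rpm=0)
set_airspeed(15.51): V ← 15.51 m/s
adjust_airspeed(+17.6): V ← 15.51 +17.6 = 33.11 m/s
throttle_to(9616): rpm ← 9616
final state: V = 33.11 m/s, rpm = 9616 → n = rpm/60 = 160.266667 rev/s
J = V / (n·D) = 33.11 / (160.266667 × 2.329) = 0.088705
regime bands: climb J<0.6129 | cruise [0.6129, 1.2258) | windmill J≥1.2258
J = 0.0887 → climb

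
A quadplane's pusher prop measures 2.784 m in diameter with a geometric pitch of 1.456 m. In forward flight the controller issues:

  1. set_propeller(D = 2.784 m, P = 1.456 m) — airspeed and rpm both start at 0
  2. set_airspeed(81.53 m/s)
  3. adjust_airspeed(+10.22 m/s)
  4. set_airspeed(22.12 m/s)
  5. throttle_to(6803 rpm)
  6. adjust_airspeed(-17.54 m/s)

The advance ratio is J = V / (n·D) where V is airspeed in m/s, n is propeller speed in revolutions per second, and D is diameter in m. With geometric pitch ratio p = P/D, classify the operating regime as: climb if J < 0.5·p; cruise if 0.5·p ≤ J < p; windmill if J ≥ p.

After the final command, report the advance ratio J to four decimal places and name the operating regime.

J = 0.0145, regime = climb

set_propeller: D = 2.784 m, P = 1.456 m (p = P/D = 0.522989); state ← (V=0, rpm=0)
set_airspeed(81.53): V ← 81.53 m/s
adjust_airspeed(+10.22): V ← 81.53 +10.22 = 91.75 m/s
set_airspeed(22.12): V ← 22.12 m/s
throttle_to(6803): rpm ← 6803
adjust_airspeed(-17.54): V ← 22.12 -17.54 = 4.58 m/s
final state: V = 4.58 m/s, rpm = 6803 → n = rpm/60 = 113.383333 rev/s
J = V / (n·D) = 4.58 / (113.383333 × 2.784) = 0.014509
regime bands: climb J<0.2615 | cruise [0.2615, 0.5230) | windmill J≥0.5230
J = 0.0145 → climb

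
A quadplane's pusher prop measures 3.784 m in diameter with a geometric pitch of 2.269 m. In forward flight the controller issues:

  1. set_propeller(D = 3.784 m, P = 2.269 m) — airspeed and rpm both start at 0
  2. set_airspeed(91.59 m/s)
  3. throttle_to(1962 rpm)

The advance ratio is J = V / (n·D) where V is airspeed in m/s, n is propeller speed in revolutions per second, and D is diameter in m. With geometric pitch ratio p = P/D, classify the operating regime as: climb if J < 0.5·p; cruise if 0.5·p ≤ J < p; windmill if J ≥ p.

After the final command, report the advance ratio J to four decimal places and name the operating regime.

J = 0.7402, regime = windmill

set_propeller: D = 3.784 m, P = 2.269 m (p = P/D = 0.599630); state ← (V=0, rpm=0)
set_airspeed(91.59): V ← 91.59 m/s
throttle_to(1962): rpm ← 1962
final state: V = 91.59 m/s, rpm = 1962 → n = rpm/60 = 32.700000 rev/s
J = V / (n·D) = 91.59 / (32.700000 × 3.784) = 0.740200
regime bands: climb J<0.2998 | cruise [0.2998, 0.5996) | windmill J≥0.5996
J = 0.7402 → windmill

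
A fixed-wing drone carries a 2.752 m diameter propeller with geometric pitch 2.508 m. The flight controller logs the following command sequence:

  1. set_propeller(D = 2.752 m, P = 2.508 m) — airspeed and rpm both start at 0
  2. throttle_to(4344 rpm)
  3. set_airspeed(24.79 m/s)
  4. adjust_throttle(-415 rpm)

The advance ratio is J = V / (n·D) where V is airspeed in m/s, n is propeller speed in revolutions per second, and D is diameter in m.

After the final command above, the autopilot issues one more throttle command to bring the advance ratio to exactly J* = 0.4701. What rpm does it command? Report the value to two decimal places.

rpm = 1149.71

set_propeller: D = 2.752 m, P = 2.508 m (p = P/D = 0.911337); state ← (V=0, rpm=0)
throttle_to(4344): rpm ← 4344
set_airspeed(24.79): V ← 24.79 m/s
adjust_throttle(-415): rpm ← 4344 -415 = 3929
final state: V = 24.79 m/s, rpm = 3929 → n = rpm/60 = 65.483333 rev/s
target J* = 0.4701; solve J* = V/(n·D) for n: n = V/(J*·D) = 24.79/(0.4701 × 2.752) = 19.161868 rev/s
rpm = 60·n = 1149.712085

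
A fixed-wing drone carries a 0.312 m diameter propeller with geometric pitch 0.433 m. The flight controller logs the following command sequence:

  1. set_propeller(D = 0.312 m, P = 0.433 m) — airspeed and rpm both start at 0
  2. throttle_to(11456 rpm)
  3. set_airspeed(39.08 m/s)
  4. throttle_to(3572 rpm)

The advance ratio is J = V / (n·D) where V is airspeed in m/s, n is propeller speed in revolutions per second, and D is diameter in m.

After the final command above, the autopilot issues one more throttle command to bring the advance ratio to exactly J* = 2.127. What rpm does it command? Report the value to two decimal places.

rpm = 3533.33

set_propeller: D = 0.312 m, P = 0.433 m (p = P/D = 1.387821); state ← (V=0, rpm=0)
throttle_to(11456): rpm ← 11456
set_airspeed(39.08): V ← 39.08 m/s
throttle_to(3572): rpm ← 3572
final state: V = 39.08 m/s, rpm = 3572 → n = rpm/60 = 59.533333 rev/s
target J* = 2.127; solve J* = V/(n·D) for n: n = V/(J*·D) = 39.08/(2.127 × 0.312) = 58.888768 rev/s
rpm = 60·n = 3533.326100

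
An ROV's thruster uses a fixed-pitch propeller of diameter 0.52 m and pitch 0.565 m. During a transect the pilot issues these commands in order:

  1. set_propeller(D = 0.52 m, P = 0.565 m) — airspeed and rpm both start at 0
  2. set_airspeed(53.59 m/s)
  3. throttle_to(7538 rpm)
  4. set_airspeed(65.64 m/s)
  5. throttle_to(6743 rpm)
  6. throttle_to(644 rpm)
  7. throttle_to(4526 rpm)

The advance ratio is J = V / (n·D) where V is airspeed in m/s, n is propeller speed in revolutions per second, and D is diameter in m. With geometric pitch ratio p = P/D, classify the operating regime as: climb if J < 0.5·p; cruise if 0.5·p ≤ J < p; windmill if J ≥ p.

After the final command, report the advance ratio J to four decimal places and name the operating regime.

set_propeller: D = 0.52 m, P = 0.565 m (p = P/D = 1.086538); state ← (V=0, rpm=0)
set_airspeed(53.59): V ← 53.59 m/s
throttle_to(7538): rpm ← 7538
set_airspeed(65.64): V ← 65.64 m/s
throttle_to(6743): rpm ← 6743
throttle_to(644): rpm ← 644
throttle_to(4526): rpm ← 4526
final state: V = 65.64 m/s, rpm = 4526 → n = rpm/60 = 75.433333 rev/s
J = V / (n·D) = 65.64 / (75.433333 × 0.52) = 1.673408
regime bands: climb J<0.5433 | cruise [0.5433, 1.0865) | windmill J≥1.0865
J = 1.6734 → windmill

J = 1.6734, regime = windmill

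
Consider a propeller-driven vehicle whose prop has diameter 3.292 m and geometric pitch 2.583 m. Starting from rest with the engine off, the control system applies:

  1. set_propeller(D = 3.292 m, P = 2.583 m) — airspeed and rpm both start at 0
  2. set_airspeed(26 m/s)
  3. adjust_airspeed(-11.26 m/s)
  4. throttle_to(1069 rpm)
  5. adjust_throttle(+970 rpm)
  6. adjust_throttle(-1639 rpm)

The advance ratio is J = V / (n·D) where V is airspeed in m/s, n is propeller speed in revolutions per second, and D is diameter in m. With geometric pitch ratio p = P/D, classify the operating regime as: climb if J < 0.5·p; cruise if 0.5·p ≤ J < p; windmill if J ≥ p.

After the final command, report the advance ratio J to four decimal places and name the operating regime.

set_propeller: D = 3.292 m, P = 2.583 m (p = P/D = 0.784629); state ← (V=0, rpm=0)
set_airspeed(26): V ← 26 m/s
adjust_airspeed(-11.26): V ← 26 -11.26 = 14.74 m/s
throttle_to(1069): rpm ← 1069
adjust_throttle(+970): rpm ← 1069 +970 = 2039
adjust_throttle(-1639): rpm ← 2039 -1639 = 400
final state: V = 14.74 m/s, rpm = 400 → n = rpm/60 = 6.666667 rev/s
J = V / (n·D) = 14.74 / (6.666667 × 3.292) = 0.671628
regime bands: climb J<0.3923 | cruise [0.3923, 0.7846) | windmill J≥0.7846
J = 0.6716 → cruise

J = 0.6716, regime = cruise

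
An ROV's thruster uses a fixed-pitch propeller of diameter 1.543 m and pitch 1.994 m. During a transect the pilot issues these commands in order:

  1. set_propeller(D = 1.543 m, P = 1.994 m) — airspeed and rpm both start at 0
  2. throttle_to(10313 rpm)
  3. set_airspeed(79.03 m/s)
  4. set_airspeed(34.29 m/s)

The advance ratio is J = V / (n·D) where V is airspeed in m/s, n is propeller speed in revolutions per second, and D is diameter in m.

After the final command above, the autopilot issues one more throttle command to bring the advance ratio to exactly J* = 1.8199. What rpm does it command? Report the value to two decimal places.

rpm = 732.66

set_propeller: D = 1.543 m, P = 1.994 m (p = P/D = 1.292288); state ← (V=0, rpm=0)
throttle_to(10313): rpm ← 10313
set_airspeed(79.03): V ← 79.03 m/s
set_airspeed(34.29): V ← 34.29 m/s
final state: V = 34.29 m/s, rpm = 10313 → n = rpm/60 = 171.883333 rev/s
target J* = 1.8199; solve J* = V/(n·D) for n: n = V/(J*·D) = 34.29/(1.8199 × 1.543) = 12.211079 rev/s
rpm = 60·n = 732.664728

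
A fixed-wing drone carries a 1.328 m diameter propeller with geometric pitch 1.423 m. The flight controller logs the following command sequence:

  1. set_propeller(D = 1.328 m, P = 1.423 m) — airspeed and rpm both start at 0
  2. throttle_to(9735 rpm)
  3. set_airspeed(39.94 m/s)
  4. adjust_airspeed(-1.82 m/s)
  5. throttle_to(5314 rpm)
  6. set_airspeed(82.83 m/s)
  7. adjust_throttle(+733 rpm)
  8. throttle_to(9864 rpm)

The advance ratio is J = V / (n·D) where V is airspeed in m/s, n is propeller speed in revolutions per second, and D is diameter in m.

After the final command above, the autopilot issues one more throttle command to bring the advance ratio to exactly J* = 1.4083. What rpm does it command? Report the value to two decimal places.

set_propeller: D = 1.328 m, P = 1.423 m (p = P/D = 1.071536); state ← (V=0, rpm=0)
throttle_to(9735): rpm ← 9735
set_airspeed(39.94): V ← 39.94 m/s
adjust_airspeed(-1.82): V ← 39.94 -1.82 = 38.12 m/s
throttle_to(5314): rpm ← 5314
set_airspeed(82.83): V ← 82.83 m/s
adjust_throttle(+733): rpm ← 5314 +733 = 6047
throttle_to(9864): rpm ← 9864
final state: V = 82.83 m/s, rpm = 9864 → n = rpm/60 = 164.400000 rev/s
target J* = 1.4083; solve J* = V/(n·D) for n: n = V/(J*·D) = 82.83/(1.4083 × 1.328) = 44.288850 rev/s
rpm = 60·n = 2657.331021

rpm = 2657.33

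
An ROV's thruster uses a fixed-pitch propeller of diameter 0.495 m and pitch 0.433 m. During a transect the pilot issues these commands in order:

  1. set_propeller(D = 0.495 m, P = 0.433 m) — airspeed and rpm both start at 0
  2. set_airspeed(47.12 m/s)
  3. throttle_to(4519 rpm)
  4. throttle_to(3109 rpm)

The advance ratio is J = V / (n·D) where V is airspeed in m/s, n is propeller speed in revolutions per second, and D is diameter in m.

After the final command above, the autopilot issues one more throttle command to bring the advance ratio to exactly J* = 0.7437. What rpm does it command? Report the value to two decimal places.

rpm = 7679.86

set_propeller: D = 0.495 m, P = 0.433 m (p = P/D = 0.874747); state ← (V=0, rpm=0)
set_airspeed(47.12): V ← 47.12 m/s
throttle_to(4519): rpm ← 4519
throttle_to(3109): rpm ← 3109
final state: V = 47.12 m/s, rpm = 3109 → n = rpm/60 = 51.816667 rev/s
target J* = 0.7437; solve J* = V/(n·D) for n: n = V/(J*·D) = 47.12/(0.7437 × 0.495) = 127.997740 rev/s
rpm = 60·n = 7679.864396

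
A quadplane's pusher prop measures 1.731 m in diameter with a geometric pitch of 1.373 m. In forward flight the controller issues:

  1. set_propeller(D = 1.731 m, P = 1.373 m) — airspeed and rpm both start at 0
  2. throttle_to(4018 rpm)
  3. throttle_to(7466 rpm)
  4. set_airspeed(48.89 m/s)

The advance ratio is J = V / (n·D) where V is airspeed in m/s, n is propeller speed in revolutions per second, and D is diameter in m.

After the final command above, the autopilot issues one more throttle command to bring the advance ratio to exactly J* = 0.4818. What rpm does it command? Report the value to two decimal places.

set_propeller: D = 1.731 m, P = 1.373 m (p = P/D = 0.793183); state ← (V=0, rpm=0)
throttle_to(4018): rpm ← 4018
throttle_to(7466): rpm ← 7466
set_airspeed(48.89): V ← 48.89 m/s
final state: V = 48.89 m/s, rpm = 7466 → n = rpm/60 = 124.433333 rev/s
target J* = 0.4818; solve J* = V/(n·D) for n: n = V/(J*·D) = 48.89/(0.4818 × 1.731) = 58.621398 rev/s
rpm = 60·n = 3517.283900

rpm = 3517.28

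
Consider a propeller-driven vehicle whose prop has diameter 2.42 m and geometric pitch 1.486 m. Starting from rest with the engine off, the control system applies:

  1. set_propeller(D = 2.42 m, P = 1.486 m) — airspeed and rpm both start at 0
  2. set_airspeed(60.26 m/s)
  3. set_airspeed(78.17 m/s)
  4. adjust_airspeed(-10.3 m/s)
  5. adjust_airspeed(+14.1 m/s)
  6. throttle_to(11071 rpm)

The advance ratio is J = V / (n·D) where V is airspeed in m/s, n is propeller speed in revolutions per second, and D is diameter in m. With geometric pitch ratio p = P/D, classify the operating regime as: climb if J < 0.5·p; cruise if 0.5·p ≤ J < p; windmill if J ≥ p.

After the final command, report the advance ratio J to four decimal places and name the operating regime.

set_propeller: D = 2.42 m, P = 1.486 m (p = P/D = 0.614050); state ← (V=0, rpm=0)
set_airspeed(60.26): V ← 60.26 m/s
set_airspeed(78.17): V ← 78.17 m/s
adjust_airspeed(-10.3): V ← 78.17 -10.3 = 67.87 m/s
adjust_airspeed(+14.1): V ← 67.87 +14.1 = 81.97 m/s
throttle_to(11071): rpm ← 11071
final state: V = 81.97 m/s, rpm = 11071 → n = rpm/60 = 184.516667 rev/s
J = V / (n·D) = 81.97 / (184.516667 × 2.42) = 0.183571
regime bands: climb J<0.3070 | cruise [0.3070, 0.6140) | windmill J≥0.6140
J = 0.1836 → climb

J = 0.1836, regime = climb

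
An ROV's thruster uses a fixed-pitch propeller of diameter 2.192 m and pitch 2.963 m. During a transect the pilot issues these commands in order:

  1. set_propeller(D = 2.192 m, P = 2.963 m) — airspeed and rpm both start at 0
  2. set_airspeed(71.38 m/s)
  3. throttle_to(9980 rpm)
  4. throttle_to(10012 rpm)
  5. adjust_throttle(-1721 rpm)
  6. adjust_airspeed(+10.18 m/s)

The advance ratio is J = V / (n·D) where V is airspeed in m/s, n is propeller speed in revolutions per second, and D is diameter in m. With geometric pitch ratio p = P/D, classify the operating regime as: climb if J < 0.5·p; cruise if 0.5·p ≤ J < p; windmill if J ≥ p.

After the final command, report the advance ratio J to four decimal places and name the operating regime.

set_propeller: D = 2.192 m, P = 2.963 m (p = P/D = 1.351734); state ← (V=0, rpm=0)
set_airspeed(71.38): V ← 71.38 m/s
throttle_to(9980): rpm ← 9980
throttle_to(10012): rpm ← 10012
adjust_throttle(-1721): rpm ← 10012 -1721 = 8291
adjust_airspeed(+10.18): V ← 71.38 +10.18 = 81.56 m/s
final state: V = 81.56 m/s, rpm = 8291 → n = rpm/60 = 138.183333 rev/s
J = V / (n·D) = 81.56 / (138.183333 × 2.192) = 0.269266
regime bands: climb J<0.6759 | cruise [0.6759, 1.3517) | windmill J≥1.3517
J = 0.2693 → climb

J = 0.2693, regime = climb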